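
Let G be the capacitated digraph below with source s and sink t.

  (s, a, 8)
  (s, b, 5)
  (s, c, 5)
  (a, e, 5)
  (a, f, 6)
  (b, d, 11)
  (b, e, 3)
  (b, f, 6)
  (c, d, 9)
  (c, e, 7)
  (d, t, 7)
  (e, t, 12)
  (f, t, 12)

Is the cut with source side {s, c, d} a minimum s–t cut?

Given cut capacity: 8 + 5 + 7 + 7 = 27.
Augment s→a→e→t: bottleneck 5, flow now 5.
Augment s→a→f→t: bottleneck 3, flow now 8.
Augment s→b→d→t: bottleneck 5, flow now 13.
Augment s→c→d→t: bottleneck 2, flow now 15.
Augment s→c→e→t: bottleneck 3, flow now 18.
No augmenting path remains; maximum flow = 18.
In the residual graph, reachable from s: {s}.
Min-cut edges: s→a (8), s→b (5), s→c (5); capacity 8 + 5 + 5 = 18.
Cut capacity 27 exceeds the max flow 18, so it is not minimum.

No — its capacity is 27, but the minimum cut has capacity 18.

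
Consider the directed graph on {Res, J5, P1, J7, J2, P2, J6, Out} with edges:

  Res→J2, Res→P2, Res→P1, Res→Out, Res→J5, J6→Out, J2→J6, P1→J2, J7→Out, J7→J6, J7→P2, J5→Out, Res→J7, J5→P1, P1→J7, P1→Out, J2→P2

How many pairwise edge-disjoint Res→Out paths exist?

Assign every edge capacity 1; by Menger, the answer equals the max flow.
Path Res→Out (+1); total 1.
Path Res→J5→Out (+1); total 2.
Path Res→P1→Out (+1); total 3.
Path Res→J7→Out (+1); total 4.
Path Res→J2→J6→Out (+1); total 5.
No residual Res→Out path; max flow = 5.
Certifying cut of size 5: {Res→J2, Res→J5, Res→J7, Res→Out, Res→P1}.

5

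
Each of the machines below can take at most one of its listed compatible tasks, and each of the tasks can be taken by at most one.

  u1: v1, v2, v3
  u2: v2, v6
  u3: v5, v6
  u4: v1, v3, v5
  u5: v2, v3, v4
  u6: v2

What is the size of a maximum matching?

6

Unit-capacity flow: source→left, listed edges, right→sink; max matching = max flow.
Augmenting path u1→v1 (+1); matched 1.
Augmenting path u2→v2 (+1); matched 2.
Augmenting path u3→v5 (+1); matched 3.
Augmenting path u4→v3 (+1); matched 4.
Augmenting path u5→v4 (+1); matched 5.
Augmenting path u6→v2→u2→v6 (+1); matched 6.
No augmenting path remains; maximum matching = 6.
König certificate: {u1, u2, u3, u4, u5, u6} is a vertex cover of size 6 (every listed pair touches it), so no matching can be larger.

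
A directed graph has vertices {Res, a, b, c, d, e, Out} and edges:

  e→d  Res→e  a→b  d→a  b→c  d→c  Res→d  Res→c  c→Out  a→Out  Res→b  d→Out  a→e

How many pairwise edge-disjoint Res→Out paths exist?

Assign every edge capacity 1; by Menger, the answer equals the max flow.
Path Res→c→Out (+1); total 1.
Path Res→d→Out (+1); total 2.
Path Res→e→d→a→Out (+1); total 3.
No residual Res→Out path; max flow = 3.
Certifying cut of size 3: {Res→d, Res→e, c→Out}.

3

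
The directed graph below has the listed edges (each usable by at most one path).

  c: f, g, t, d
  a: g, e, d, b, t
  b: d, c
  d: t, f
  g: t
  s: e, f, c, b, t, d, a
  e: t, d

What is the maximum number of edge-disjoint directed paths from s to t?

6

Assign every edge capacity 1; by Menger, the answer equals the max flow.
Path s→t (+1); total 1.
Path s→a→t (+1); total 2.
Path s→c→t (+1); total 3.
Path s→d→t (+1); total 4.
Path s→e→t (+1); total 5.
Path s→b→c→g→t (+1); total 6.
No residual s→t path; max flow = 6.
Certifying cut of size 6: {s→a, s→b, s→c, s→d, s→e, s→t}.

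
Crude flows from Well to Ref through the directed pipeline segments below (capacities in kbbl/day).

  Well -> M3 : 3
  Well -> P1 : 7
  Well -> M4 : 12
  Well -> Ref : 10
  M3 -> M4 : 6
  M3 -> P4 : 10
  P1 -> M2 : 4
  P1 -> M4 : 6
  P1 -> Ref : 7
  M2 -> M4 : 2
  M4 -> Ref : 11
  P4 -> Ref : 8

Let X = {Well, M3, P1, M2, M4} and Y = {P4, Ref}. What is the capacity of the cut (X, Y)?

Edges leaving {Well, M3, P1, M2, M4}: Well→Ref (10), M3→P4 (10), P1→Ref (7), M4→Ref (11).
Cut capacity = 10 + 10 + 7 + 11 = 38.

38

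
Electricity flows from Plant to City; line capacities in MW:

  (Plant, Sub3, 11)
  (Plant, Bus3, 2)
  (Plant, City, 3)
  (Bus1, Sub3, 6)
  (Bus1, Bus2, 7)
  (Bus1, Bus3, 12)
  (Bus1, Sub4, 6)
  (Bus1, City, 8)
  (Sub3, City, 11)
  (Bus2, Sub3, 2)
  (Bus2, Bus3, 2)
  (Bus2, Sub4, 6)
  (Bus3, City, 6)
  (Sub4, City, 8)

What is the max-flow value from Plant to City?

Augment Plant→City: bottleneck 3, flow now 3.
Augment Plant→Sub3→City: bottleneck 11, flow now 14.
Augment Plant→Bus3→City: bottleneck 2, flow now 16.
No augmenting path remains; maximum flow = 16.
In the residual graph, reachable from Plant: {Plant}.
Min-cut edges: Plant→Sub3 (11), Plant→Bus3 (2), Plant→City (3); capacity 11 + 2 + 3 = 16.
This cut is saturated, so no flow can exceed 16.

16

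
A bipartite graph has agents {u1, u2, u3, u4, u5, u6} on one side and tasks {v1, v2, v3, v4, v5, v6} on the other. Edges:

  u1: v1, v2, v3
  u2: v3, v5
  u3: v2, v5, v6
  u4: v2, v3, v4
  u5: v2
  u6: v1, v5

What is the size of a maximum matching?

6

Unit-capacity flow: source→left, listed edges, right→sink; max matching = max flow.
Augmenting path u1→v1 (+1); matched 1.
Augmenting path u2→v3 (+1); matched 2.
Augmenting path u3→v2 (+1); matched 3.
Augmenting path u4→v4 (+1); matched 4.
Augmenting path u6→v5 (+1); matched 5.
Augmenting path u5→v2→u3→v6 (+1); matched 6.
No augmenting path remains; maximum matching = 6.
König certificate: {u1, u2, u3, u4, u5, u6} is a vertex cover of size 6 (every listed pair touches it), so no matching can be larger.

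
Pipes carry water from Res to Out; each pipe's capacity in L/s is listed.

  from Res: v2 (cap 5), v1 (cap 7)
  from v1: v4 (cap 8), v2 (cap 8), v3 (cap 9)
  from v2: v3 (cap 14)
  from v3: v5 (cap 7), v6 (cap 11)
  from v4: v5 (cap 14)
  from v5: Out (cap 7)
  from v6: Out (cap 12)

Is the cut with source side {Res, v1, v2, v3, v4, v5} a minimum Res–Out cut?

No — its capacity is 18, but the minimum cut has capacity 12.

Given cut capacity: 11 + 7 = 18.
Augment Res→v1→v3→v5→Out: bottleneck 7, flow now 7.
Augment Res→v2→v3→v6→Out: bottleneck 5, flow now 12.
No augmenting path remains; maximum flow = 12.
In the residual graph, reachable from Res: {Res}.
Min-cut edges: Res→v1 (7), Res→v2 (5); capacity 7 + 5 = 12.
Cut capacity 18 exceeds the max flow 12, so it is not minimum.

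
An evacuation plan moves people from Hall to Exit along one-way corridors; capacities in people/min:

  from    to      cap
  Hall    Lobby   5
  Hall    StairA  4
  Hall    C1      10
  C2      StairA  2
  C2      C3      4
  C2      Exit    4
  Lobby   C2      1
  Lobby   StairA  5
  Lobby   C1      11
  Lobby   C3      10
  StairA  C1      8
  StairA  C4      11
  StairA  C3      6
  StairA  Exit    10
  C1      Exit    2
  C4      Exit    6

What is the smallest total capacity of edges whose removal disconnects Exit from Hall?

11

Augment Hall→StairA→Exit: bottleneck 4, flow now 4.
Augment Hall→C1→Exit: bottleneck 2, flow now 6.
Augment Hall→Lobby→C2→Exit: bottleneck 1, flow now 7.
Augment Hall→Lobby→StairA→Exit: bottleneck 4, flow now 11.
No augmenting path remains; maximum flow = 11.
By max-flow min-cut, the minimum cut capacity equals the max flow.
In the residual graph, reachable from Hall: {Hall, C1}.
Min-cut edges: Hall→Lobby (5), Hall→StairA (4), C1→Exit (2); capacity 5 + 4 + 2 = 11.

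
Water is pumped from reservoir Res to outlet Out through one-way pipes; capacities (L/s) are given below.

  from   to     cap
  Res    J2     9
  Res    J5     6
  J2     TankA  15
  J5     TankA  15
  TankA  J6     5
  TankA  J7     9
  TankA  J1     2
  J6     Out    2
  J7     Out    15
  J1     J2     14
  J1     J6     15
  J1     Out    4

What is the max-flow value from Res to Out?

Augment Res→J2→TankA→J6→Out: bottleneck 2, flow now 2.
Augment Res→J2→TankA→J7→Out: bottleneck 7, flow now 9.
Augment Res→J5→TankA→J7→Out: bottleneck 2, flow now 11.
Augment Res→J5→TankA→J1→Out: bottleneck 2, flow now 13.
No augmenting path remains; maximum flow = 13.
In the residual graph, reachable from Res: {Res, J2, J5, TankA, J6}.
Min-cut edges: TankA→J7 (9), TankA→J1 (2), J6→Out (2); capacity 9 + 2 + 2 = 13.
This cut is saturated, so no flow can exceed 13.

13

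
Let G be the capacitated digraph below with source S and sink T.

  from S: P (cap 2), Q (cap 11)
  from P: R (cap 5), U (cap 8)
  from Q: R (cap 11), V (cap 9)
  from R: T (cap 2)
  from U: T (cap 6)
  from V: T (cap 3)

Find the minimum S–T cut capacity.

Augment S→P→R→T: bottleneck 2, flow now 2.
Augment S→Q→V→T: bottleneck 3, flow now 5.
Augment S→Q→R→P→U→T: bottleneck 2, flow now 7. (uses reverse residual edge)
No augmenting path remains; maximum flow = 7.
By max-flow min-cut, the minimum cut capacity equals the max flow.
In the residual graph, reachable from S: {S, Q, R, V}.
Min-cut edges: S→P (2), R→T (2), V→T (3); capacity 2 + 2 + 3 = 7.

7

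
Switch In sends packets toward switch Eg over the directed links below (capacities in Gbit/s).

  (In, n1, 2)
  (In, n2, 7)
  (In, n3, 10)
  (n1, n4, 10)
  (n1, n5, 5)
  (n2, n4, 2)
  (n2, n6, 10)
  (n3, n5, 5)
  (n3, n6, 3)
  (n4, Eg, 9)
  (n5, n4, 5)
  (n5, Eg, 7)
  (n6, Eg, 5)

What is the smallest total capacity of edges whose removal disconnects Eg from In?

Augment In→n1→n4→Eg: bottleneck 2, flow now 2.
Augment In→n2→n4→Eg: bottleneck 2, flow now 4.
Augment In→n2→n6→Eg: bottleneck 5, flow now 9.
Augment In→n3→n5→Eg: bottleneck 5, flow now 14.
No augmenting path remains; maximum flow = 14.
By max-flow min-cut, the minimum cut capacity equals the max flow.
In the residual graph, reachable from In: {In, n2, n3, n6}.
Min-cut edges: In→n1 (2), n2→n4 (2), n3→n5 (5), n6→Eg (5); capacity 2 + 2 + 5 + 5 = 14.

14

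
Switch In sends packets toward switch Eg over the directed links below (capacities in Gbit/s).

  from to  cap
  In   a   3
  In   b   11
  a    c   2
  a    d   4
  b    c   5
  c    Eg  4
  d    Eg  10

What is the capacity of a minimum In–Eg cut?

Augment In→a→c→Eg: bottleneck 2, flow now 2.
Augment In→a→d→Eg: bottleneck 1, flow now 3.
Augment In→b→c→Eg: bottleneck 2, flow now 5.
Augment In→b→c→a→d→Eg: bottleneck 2, flow now 7. (uses reverse residual edge)
No augmenting path remains; maximum flow = 7.
By max-flow min-cut, the minimum cut capacity equals the max flow.
In the residual graph, reachable from In: {In, b, c}.
Min-cut edges: In→a (3), c→Eg (4); capacity 3 + 4 = 7.

7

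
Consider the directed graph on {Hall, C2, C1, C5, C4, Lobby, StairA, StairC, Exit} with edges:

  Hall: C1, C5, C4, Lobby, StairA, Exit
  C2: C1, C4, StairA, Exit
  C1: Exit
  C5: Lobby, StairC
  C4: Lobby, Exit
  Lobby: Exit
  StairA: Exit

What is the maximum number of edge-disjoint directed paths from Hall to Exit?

5

Assign every edge capacity 1; by Menger, the answer equals the max flow.
Path Hall→Exit (+1); total 1.
Path Hall→C1→Exit (+1); total 2.
Path Hall→C4→Exit (+1); total 3.
Path Hall→Lobby→Exit (+1); total 4.
Path Hall→StairA→Exit (+1); total 5.
No residual Hall→Exit path; max flow = 5.
Certifying cut of size 5: {Hall→C1, Hall→C4, Hall→Exit, Hall→StairA, Lobby→Exit}.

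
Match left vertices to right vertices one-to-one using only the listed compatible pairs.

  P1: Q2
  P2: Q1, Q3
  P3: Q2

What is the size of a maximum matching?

2

Unit-capacity flow: source→left, listed edges, right→sink; max matching = max flow.
Augmenting path P1→Q2 (+1); matched 1.
Augmenting path P2→Q1 (+1); matched 2.
No augmenting path remains; maximum matching = 2.
König certificate: {P2, Q2} is a vertex cover of size 2 (every listed pair touches it), so no matching can be larger.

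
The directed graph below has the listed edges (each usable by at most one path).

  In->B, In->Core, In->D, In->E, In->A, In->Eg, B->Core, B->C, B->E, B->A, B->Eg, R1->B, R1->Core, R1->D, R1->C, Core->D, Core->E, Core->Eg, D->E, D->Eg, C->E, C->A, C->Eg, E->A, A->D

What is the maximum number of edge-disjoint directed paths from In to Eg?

Assign every edge capacity 1; by Menger, the answer equals the max flow.
Path In→Eg (+1); total 1.
Path In→B→Eg (+1); total 2.
Path In→Core→Eg (+1); total 3.
Path In→D→Eg (+1); total 4.
No residual In→Eg path; max flow = 4.
Certifying cut of size 4: {D→Eg, In→B, In→Core, In→Eg}.

4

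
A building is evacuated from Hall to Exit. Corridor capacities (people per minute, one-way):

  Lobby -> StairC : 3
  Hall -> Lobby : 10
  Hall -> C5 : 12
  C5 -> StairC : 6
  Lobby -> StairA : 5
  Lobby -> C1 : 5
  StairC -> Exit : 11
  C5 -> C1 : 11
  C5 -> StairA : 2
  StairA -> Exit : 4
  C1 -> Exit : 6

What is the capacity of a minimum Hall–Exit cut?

Augment Hall→Lobby→C1→Exit: bottleneck 5, flow now 5.
Augment Hall→Lobby→StairA→Exit: bottleneck 4, flow now 9.
Augment Hall→Lobby→StairC→Exit: bottleneck 1, flow now 10.
Augment Hall→C5→C1→Exit: bottleneck 1, flow now 11.
Augment Hall→C5→StairC→Exit: bottleneck 6, flow now 17.
Augment Hall→C5→C1→Lobby→StairC→Exit: bottleneck 2, flow now 19. (uses reverse residual edge)
No augmenting path remains; maximum flow = 19.
By max-flow min-cut, the minimum cut capacity equals the max flow.
In the residual graph, reachable from Hall: {Hall, Lobby, C5, C1, StairA}.
Min-cut edges: Lobby→StairC (3), C5→StairC (6), C1→Exit (6), StairA→Exit (4); capacity 3 + 6 + 6 + 4 = 19.

19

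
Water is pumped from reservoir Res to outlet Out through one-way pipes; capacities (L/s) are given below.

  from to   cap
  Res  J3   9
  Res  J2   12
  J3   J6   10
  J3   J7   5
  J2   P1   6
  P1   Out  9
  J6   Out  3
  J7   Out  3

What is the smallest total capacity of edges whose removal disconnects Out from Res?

Augment Res→J3→J6→Out: bottleneck 3, flow now 3.
Augment Res→J3→J7→Out: bottleneck 3, flow now 6.
Augment Res→J2→P1→Out: bottleneck 6, flow now 12.
No augmenting path remains; maximum flow = 12.
By max-flow min-cut, the minimum cut capacity equals the max flow.
In the residual graph, reachable from Res: {Res, J3, J2, J6, J7}.
Min-cut edges: J2→P1 (6), J6→Out (3), J7→Out (3); capacity 6 + 3 + 3 = 12.

12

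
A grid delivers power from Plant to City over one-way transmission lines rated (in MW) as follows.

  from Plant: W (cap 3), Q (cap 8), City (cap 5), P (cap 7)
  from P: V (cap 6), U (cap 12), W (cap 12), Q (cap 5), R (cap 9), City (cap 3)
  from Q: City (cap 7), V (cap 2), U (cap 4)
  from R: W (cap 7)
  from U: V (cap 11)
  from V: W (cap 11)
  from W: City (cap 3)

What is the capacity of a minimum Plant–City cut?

Augment Plant→City: bottleneck 5, flow now 5.
Augment Plant→P→City: bottleneck 3, flow now 8.
Augment Plant→Q→City: bottleneck 7, flow now 15.
Augment Plant→W→City: bottleneck 3, flow now 18.
No augmenting path remains; maximum flow = 18.
By max-flow min-cut, the minimum cut capacity equals the max flow.
In the residual graph, reachable from Plant: {Plant, P, Q, R, U, V, W}.
Min-cut edges: Plant→City (5), P→City (3), Q→City (7), W→City (3); capacity 5 + 3 + 7 + 3 = 18.

18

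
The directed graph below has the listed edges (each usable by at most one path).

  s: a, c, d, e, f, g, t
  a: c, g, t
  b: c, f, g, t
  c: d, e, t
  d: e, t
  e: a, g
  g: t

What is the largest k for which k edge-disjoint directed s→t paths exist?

Assign every edge capacity 1; by Menger, the answer equals the max flow.
Path s→t (+1); total 1.
Path s→a→t (+1); total 2.
Path s→c→t (+1); total 3.
Path s→d→t (+1); total 4.
Path s→g→t (+1); total 5.
No residual s→t path; max flow = 5.
Certifying cut of size 5: {a→t, c→t, d→t, g→t, s→t}.

5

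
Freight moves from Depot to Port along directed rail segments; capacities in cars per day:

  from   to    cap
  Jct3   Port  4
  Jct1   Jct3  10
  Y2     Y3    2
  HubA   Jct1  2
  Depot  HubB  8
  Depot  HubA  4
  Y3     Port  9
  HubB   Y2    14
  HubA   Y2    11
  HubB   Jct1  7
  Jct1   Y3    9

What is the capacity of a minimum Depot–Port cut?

Augment Depot→HubA→Jct1→Y3→Port: bottleneck 2, flow now 2.
Augment Depot→HubA→Y2→Y3→Port: bottleneck 2, flow now 4.
Augment Depot→HubB→Jct1→Y3→Port: bottleneck 5, flow now 9.
Augment Depot→HubB→Jct1→Jct3→Port: bottleneck 2, flow now 11.
No augmenting path remains; maximum flow = 11.
By max-flow min-cut, the minimum cut capacity equals the max flow.
In the residual graph, reachable from Depot: {Depot, HubA, HubB, Y2}.
Min-cut edges: HubA→Jct1 (2), HubB→Jct1 (7), Y2→Y3 (2); capacity 2 + 7 + 2 = 11.

11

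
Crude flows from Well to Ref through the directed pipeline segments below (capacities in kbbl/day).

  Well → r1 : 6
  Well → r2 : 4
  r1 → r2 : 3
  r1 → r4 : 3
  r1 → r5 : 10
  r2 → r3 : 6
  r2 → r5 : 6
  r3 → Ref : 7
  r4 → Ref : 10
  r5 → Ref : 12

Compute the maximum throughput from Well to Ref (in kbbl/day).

10

Augment Well→r1→r4→Ref: bottleneck 3, flow now 3.
Augment Well→r1→r5→Ref: bottleneck 3, flow now 6.
Augment Well→r2→r3→Ref: bottleneck 4, flow now 10.
No augmenting path remains; maximum flow = 10.
In the residual graph, reachable from Well: {Well}.
Min-cut edges: Well→r1 (6), Well→r2 (4); capacity 6 + 4 = 10.
This cut is saturated, so no flow can exceed 10.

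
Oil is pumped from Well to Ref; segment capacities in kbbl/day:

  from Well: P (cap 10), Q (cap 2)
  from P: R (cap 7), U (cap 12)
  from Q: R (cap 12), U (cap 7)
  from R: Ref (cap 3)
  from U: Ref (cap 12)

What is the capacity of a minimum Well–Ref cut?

Augment Well→P→R→Ref: bottleneck 3, flow now 3.
Augment Well→P→U→Ref: bottleneck 7, flow now 10.
Augment Well→Q→U→Ref: bottleneck 2, flow now 12.
No augmenting path remains; maximum flow = 12.
By max-flow min-cut, the minimum cut capacity equals the max flow.
In the residual graph, reachable from Well: {Well}.
Min-cut edges: Well→P (10), Well→Q (2); capacity 10 + 2 = 12.

12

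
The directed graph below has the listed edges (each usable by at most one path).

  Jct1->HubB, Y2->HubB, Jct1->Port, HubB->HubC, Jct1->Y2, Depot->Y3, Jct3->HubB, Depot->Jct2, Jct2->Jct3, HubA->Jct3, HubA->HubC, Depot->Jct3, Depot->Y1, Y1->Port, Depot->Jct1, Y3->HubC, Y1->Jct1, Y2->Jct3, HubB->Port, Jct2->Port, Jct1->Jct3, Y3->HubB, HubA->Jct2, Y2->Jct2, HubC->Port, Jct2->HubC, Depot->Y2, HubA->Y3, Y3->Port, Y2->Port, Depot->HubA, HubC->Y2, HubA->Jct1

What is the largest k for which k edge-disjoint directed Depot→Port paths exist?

Assign every edge capacity 1; by Menger, the answer equals the max flow.
Path Depot→Jct2→Port (+1); total 1.
Path Depot→Jct1→Port (+1); total 2.
Path Depot→Y3→Port (+1); total 3.
Path Depot→Y2→Port (+1); total 4.
Path Depot→Y1→Port (+1); total 5.
Path Depot→HubA→HubC→Port (+1); total 6.
Path Depot→Jct3→HubB→Port (+1); total 7.
No residual Depot→Port path; max flow = 7.
Certifying cut of size 7: {Depot→HubA, Depot→Jct1, Depot→Jct2, Depot→Jct3, Depot→Y1, Depot→Y2, Depot→Y3}.

7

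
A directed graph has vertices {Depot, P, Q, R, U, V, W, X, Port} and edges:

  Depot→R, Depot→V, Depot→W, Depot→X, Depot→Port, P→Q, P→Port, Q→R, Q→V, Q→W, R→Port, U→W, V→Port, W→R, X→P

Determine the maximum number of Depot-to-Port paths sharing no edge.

Assign every edge capacity 1; by Menger, the answer equals the max flow.
Path Depot→Port (+1); total 1.
Path Depot→R→Port (+1); total 2.
Path Depot→V→Port (+1); total 3.
Path Depot→X→P→Port (+1); total 4.
No residual Depot→Port path; max flow = 4.
Certifying cut of size 4: {Depot→Port, Depot→V, Depot→X, R→Port}.

4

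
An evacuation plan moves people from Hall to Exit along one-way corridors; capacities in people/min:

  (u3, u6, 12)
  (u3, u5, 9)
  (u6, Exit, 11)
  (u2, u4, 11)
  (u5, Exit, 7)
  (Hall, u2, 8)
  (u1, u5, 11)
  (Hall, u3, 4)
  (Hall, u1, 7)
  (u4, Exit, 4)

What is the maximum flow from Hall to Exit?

15

Augment Hall→u1→u5→Exit: bottleneck 7, flow now 7.
Augment Hall→u2→u4→Exit: bottleneck 4, flow now 11.
Augment Hall→u3→u6→Exit: bottleneck 4, flow now 15.
No augmenting path remains; maximum flow = 15.
In the residual graph, reachable from Hall: {Hall, u2, u4}.
Min-cut edges: Hall→u1 (7), Hall→u3 (4), u4→Exit (4); capacity 7 + 4 + 4 = 15.
This cut is saturated, so no flow can exceed 15.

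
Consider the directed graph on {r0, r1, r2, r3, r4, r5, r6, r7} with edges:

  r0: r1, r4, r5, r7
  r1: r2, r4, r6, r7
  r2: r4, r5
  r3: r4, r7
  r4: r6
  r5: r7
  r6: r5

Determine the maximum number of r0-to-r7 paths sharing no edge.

Assign every edge capacity 1; by Menger, the answer equals the max flow.
Path r0→r7 (+1); total 1.
Path r0→r1→r7 (+1); total 2.
Path r0→r5→r7 (+1); total 3.
No residual r0→r7 path; max flow = 3.
Certifying cut of size 3: {r0→r1, r0→r7, r5→r7}.

3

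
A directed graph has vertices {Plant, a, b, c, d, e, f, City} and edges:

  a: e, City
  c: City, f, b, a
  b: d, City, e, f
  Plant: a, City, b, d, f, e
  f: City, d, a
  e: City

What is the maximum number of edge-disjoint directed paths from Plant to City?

5

Assign every edge capacity 1; by Menger, the answer equals the max flow.
Path Plant→City (+1); total 1.
Path Plant→a→City (+1); total 2.
Path Plant→b→City (+1); total 3.
Path Plant→e→City (+1); total 4.
Path Plant→f→City (+1); total 5.
No residual Plant→City path; max flow = 5.
Certifying cut of size 5: {Plant→City, Plant→a, Plant→b, Plant→e, Plant→f}.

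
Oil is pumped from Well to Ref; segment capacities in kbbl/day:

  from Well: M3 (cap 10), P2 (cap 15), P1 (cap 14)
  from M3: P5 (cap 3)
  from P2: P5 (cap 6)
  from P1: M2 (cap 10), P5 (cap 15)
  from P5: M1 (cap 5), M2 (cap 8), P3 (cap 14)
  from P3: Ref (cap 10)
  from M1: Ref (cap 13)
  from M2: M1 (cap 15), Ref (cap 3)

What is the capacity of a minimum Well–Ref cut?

23

Augment Well→P1→M2→Ref: bottleneck 3, flow now 3.
Augment Well→M3→P5→P3→Ref: bottleneck 3, flow now 6.
Augment Well→P2→P5→P3→Ref: bottleneck 6, flow now 12.
Augment Well→P1→P5→P3→Ref: bottleneck 1, flow now 13.
Augment Well→P1→P5→M1→Ref: bottleneck 5, flow now 18.
Augment Well→P1→M2→M1→Ref: bottleneck 5, flow now 23.
No augmenting path remains; maximum flow = 23.
By max-flow min-cut, the minimum cut capacity equals the max flow.
In the residual graph, reachable from Well: {Well, M3, P2}.
Min-cut edges: Well→P1 (14), M3→P5 (3), P2→P5 (6); capacity 14 + 3 + 6 = 23.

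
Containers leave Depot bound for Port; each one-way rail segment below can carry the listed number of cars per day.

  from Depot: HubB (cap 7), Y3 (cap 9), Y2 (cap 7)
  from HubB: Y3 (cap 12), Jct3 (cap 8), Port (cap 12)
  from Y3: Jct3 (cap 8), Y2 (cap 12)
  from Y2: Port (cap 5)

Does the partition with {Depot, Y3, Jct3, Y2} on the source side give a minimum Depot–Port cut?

Given cut capacity: 7 + 5 = 12.
Augment Depot→HubB→Port: bottleneck 7, flow now 7.
Augment Depot→Y2→Port: bottleneck 5, flow now 12.
No augmenting path remains; maximum flow = 12.
Cut capacity 12 equals the max flow, so it is a minimum cut.

Yes — it is a minimum cut (capacity 12).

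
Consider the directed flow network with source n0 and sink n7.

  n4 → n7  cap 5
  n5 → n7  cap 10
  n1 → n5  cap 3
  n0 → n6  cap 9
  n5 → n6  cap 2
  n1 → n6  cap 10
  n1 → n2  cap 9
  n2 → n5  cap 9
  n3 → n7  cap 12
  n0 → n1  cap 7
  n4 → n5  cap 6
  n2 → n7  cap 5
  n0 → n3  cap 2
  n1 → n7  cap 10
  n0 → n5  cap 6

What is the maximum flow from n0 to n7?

15

Augment n0→n1→n7: bottleneck 7, flow now 7.
Augment n0→n3→n7: bottleneck 2, flow now 9.
Augment n0→n5→n7: bottleneck 6, flow now 15.
No augmenting path remains; maximum flow = 15.
In the residual graph, reachable from n0: {n0, n6}.
Min-cut edges: n0→n1 (7), n0→n3 (2), n0→n5 (6); capacity 7 + 2 + 6 = 15.
This cut is saturated, so no flow can exceed 15.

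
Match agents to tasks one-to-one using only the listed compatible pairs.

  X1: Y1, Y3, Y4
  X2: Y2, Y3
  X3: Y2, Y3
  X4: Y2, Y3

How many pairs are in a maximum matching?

Unit-capacity flow: source→left, listed edges, right→sink; max matching = max flow.
Augmenting path X1→Y1 (+1); matched 1.
Augmenting path X2→Y2 (+1); matched 2.
Augmenting path X3→Y3 (+1); matched 3.
No augmenting path remains; maximum matching = 3.
König certificate: {X1, Y2, Y3} is a vertex cover of size 3 (every listed pair touches it), so no matching can be larger.

3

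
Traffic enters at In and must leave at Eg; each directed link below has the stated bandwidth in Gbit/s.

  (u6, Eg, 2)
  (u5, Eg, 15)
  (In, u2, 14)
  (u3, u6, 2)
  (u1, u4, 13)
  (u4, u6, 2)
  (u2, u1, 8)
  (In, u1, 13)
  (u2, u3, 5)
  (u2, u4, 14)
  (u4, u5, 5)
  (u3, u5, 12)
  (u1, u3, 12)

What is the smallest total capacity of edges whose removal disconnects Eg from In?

17

Augment In→u1→u3→u5→Eg: bottleneck 12, flow now 12.
Augment In→u1→u4→u5→Eg: bottleneck 1, flow now 13.
Augment In→u2→u3→u6→Eg: bottleneck 2, flow now 15.
Augment In→u2→u4→u5→Eg: bottleneck 2, flow now 17.
No augmenting path remains; maximum flow = 17.
By max-flow min-cut, the minimum cut capacity equals the max flow.
In the residual graph, reachable from In: {In, u1, u2, u3, u4, u5, u6}.
Min-cut edges: u5→Eg (15), u6→Eg (2); capacity 15 + 2 = 17.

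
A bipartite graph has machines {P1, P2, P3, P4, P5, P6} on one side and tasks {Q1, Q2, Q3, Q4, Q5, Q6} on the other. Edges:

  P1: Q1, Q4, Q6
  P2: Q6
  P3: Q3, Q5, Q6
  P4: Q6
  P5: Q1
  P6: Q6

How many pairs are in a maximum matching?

Unit-capacity flow: source→left, listed edges, right→sink; max matching = max flow.
Augmenting path P1→Q1 (+1); matched 1.
Augmenting path P2→Q6 (+1); matched 2.
Augmenting path P3→Q3 (+1); matched 3.
Augmenting path P5→Q1→P1→Q4 (+1); matched 4.
No augmenting path remains; maximum matching = 4.
König certificate: {P1, P3, P5, Q6} is a vertex cover of size 4 (every listed pair touches it), so no matching can be larger.

4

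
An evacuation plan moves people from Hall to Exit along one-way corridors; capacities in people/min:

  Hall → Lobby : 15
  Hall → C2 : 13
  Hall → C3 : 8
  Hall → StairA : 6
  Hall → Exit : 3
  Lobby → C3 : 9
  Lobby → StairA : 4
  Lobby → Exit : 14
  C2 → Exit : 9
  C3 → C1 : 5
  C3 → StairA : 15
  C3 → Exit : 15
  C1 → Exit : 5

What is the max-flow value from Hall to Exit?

35

Augment Hall→Exit: bottleneck 3, flow now 3.
Augment Hall→Lobby→Exit: bottleneck 14, flow now 17.
Augment Hall→C2→Exit: bottleneck 9, flow now 26.
Augment Hall→C3→Exit: bottleneck 8, flow now 34.
Augment Hall→Lobby→C3→Exit: bottleneck 1, flow now 35.
No augmenting path remains; maximum flow = 35.
In the residual graph, reachable from Hall: {Hall, C2, StairA}.
Min-cut edges: Hall→Lobby (15), Hall→C3 (8), Hall→Exit (3), C2→Exit (9); capacity 15 + 8 + 3 + 9 = 35.
This cut is saturated, so no flow can exceed 35.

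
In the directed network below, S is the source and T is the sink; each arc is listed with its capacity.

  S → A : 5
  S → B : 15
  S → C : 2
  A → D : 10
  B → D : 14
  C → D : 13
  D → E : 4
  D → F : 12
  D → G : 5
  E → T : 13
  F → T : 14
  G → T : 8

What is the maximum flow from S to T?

Augment S→A→D→E→T: bottleneck 4, flow now 4.
Augment S→A→D→F→T: bottleneck 1, flow now 5.
Augment S→B→D→F→T: bottleneck 11, flow now 16.
Augment S→B→D→G→T: bottleneck 3, flow now 19.
Augment S→C→D→G→T: bottleneck 2, flow now 21.
No augmenting path remains; maximum flow = 21.
In the residual graph, reachable from S: {S, B}.
Min-cut edges: S→A (5), S→C (2), B→D (14); capacity 5 + 2 + 14 = 21.
This cut is saturated, so no flow can exceed 21.

21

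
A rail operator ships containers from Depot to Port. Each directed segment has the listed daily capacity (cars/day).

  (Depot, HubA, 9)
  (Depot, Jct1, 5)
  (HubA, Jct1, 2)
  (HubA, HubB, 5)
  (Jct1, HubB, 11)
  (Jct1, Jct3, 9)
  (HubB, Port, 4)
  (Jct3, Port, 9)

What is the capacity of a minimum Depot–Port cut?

11

Augment Depot→HubA→HubB→Port: bottleneck 4, flow now 4.
Augment Depot→Jct1→Jct3→Port: bottleneck 5, flow now 9.
Augment Depot→HubA→Jct1→Jct3→Port: bottleneck 2, flow now 11.
No augmenting path remains; maximum flow = 11.
By max-flow min-cut, the minimum cut capacity equals the max flow.
In the residual graph, reachable from Depot: {Depot, HubA, HubB}.
Min-cut edges: Depot→Jct1 (5), HubA→Jct1 (2), HubB→Port (4); capacity 5 + 2 + 4 = 11.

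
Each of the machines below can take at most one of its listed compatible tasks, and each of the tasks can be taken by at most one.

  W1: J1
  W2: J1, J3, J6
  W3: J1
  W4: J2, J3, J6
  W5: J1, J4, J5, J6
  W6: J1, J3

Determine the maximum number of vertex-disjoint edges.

5

Unit-capacity flow: source→left, listed edges, right→sink; max matching = max flow.
Augmenting path W1→J1 (+1); matched 1.
Augmenting path W2→J3 (+1); matched 2.
Augmenting path W4→J2 (+1); matched 3.
Augmenting path W5→J4 (+1); matched 4.
Augmenting path W6→J3→W2→J6 (+1); matched 5.
No augmenting path remains; maximum matching = 5.
König certificate: {W2, W4, W5, W6, J1} is a vertex cover of size 5 (every listed pair touches it), so no matching can be larger.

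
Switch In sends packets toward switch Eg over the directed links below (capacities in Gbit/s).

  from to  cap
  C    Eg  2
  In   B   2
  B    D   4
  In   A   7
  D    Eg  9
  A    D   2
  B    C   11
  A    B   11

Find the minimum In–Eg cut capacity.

Augment In→A→D→Eg: bottleneck 2, flow now 2.
Augment In→B→C→Eg: bottleneck 2, flow now 4.
Augment In→A→B→D→Eg: bottleneck 4, flow now 8.
No augmenting path remains; maximum flow = 8.
By max-flow min-cut, the minimum cut capacity equals the max flow.
In the residual graph, reachable from In: {In, A, B, C}.
Min-cut edges: A→D (2), B→D (4), C→Eg (2); capacity 2 + 4 + 2 = 8.

8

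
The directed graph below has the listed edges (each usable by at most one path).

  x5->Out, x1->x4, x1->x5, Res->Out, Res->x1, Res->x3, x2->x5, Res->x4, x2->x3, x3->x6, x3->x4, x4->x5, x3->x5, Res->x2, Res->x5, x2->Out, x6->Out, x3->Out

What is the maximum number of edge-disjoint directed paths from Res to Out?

4

Assign every edge capacity 1; by Menger, the answer equals the max flow.
Path Res→Out (+1); total 1.
Path Res→x2→Out (+1); total 2.
Path Res→x3→Out (+1); total 3.
Path Res→x5→Out (+1); total 4.
No residual Res→Out path; max flow = 4.
Certifying cut of size 4: {Res→Out, Res→x2, Res→x3, x5→Out}.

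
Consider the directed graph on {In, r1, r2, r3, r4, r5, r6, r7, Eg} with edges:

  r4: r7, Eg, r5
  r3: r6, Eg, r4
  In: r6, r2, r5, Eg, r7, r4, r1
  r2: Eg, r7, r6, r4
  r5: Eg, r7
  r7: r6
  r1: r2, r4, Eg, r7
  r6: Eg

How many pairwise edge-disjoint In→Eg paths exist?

6

Assign every edge capacity 1; by Menger, the answer equals the max flow.
Path In→Eg (+1); total 1.
Path In→r1→Eg (+1); total 2.
Path In→r2→Eg (+1); total 3.
Path In→r4→Eg (+1); total 4.
Path In→r5→Eg (+1); total 5.
Path In→r6→Eg (+1); total 6.
No residual In→Eg path; max flow = 6.
Certifying cut of size 6: {In→Eg, In→r1, In→r2, In→r4, In→r5, r6→Eg}.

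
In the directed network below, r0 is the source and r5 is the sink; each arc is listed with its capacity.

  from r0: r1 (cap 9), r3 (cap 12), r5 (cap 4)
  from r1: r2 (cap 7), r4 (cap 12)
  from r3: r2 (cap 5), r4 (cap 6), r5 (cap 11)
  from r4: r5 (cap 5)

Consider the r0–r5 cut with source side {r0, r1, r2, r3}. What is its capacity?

Edges leaving {r0, r1, r2, r3}: r0→r5 (4), r1→r4 (12), r3→r4 (6), r3→r5 (11).
Cut capacity = 4 + 12 + 6 + 11 = 33.

33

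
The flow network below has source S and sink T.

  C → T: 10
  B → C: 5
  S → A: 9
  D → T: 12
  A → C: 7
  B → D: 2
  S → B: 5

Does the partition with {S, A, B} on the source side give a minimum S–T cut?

No — its capacity is 14, but the minimum cut has capacity 12.

Given cut capacity: 7 + 5 + 2 = 14.
Augment S→A→C→T: bottleneck 7, flow now 7.
Augment S→B→C→T: bottleneck 3, flow now 10.
Augment S→B→D→T: bottleneck 2, flow now 12.
No augmenting path remains; maximum flow = 12.
In the residual graph, reachable from S: {S, A}.
Min-cut edges: S→B (5), A→C (7); capacity 5 + 7 = 12.
Cut capacity 14 exceeds the max flow 12, so it is not minimum.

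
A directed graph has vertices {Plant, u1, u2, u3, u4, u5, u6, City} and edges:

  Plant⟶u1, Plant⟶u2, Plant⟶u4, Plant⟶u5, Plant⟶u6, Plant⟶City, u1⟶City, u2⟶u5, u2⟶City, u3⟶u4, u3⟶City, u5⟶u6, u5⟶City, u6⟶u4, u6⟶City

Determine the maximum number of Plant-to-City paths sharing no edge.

Assign every edge capacity 1; by Menger, the answer equals the max flow.
Path Plant→City (+1); total 1.
Path Plant→u1→City (+1); total 2.
Path Plant→u2→City (+1); total 3.
Path Plant→u5→City (+1); total 4.
Path Plant→u6→City (+1); total 5.
No residual Plant→City path; max flow = 5.
Certifying cut of size 5: {Plant→City, Plant→u1, Plant→u2, Plant→u5, Plant→u6}.

5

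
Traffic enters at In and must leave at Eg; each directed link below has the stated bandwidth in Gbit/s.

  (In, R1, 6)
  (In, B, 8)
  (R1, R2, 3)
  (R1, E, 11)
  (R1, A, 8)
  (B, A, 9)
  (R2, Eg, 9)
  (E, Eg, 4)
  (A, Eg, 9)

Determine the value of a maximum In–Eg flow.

14

Augment In→R1→R2→Eg: bottleneck 3, flow now 3.
Augment In→R1→E→Eg: bottleneck 3, flow now 6.
Augment In→B→A→Eg: bottleneck 8, flow now 14.
No augmenting path remains; maximum flow = 14.
In the residual graph, reachable from In: {In}.
Min-cut edges: In→R1 (6), In→B (8); capacity 6 + 8 = 14.
This cut is saturated, so no flow can exceed 14.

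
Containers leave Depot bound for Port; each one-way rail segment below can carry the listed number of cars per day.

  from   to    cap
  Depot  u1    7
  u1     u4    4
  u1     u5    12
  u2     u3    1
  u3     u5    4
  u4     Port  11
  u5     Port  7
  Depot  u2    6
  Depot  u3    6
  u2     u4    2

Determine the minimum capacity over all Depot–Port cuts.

13

Augment Depot→u1→u4→Port: bottleneck 4, flow now 4.
Augment Depot→u1→u5→Port: bottleneck 3, flow now 7.
Augment Depot→u2→u4→Port: bottleneck 2, flow now 9.
Augment Depot→u3→u5→Port: bottleneck 4, flow now 13.
No augmenting path remains; maximum flow = 13.
By max-flow min-cut, the minimum cut capacity equals the max flow.
In the residual graph, reachable from Depot: {Depot, u2, u3}.
Min-cut edges: Depot→u1 (7), u2→u4 (2), u3→u5 (4); capacity 7 + 2 + 4 = 13.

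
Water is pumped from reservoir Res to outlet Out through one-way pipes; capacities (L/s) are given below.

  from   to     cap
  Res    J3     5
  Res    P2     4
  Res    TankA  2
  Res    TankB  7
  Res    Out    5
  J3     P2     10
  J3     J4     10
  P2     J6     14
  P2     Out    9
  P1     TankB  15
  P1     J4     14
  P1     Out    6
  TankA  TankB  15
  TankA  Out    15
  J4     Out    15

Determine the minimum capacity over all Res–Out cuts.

16

Augment Res→Out: bottleneck 5, flow now 5.
Augment Res→P2→Out: bottleneck 4, flow now 9.
Augment Res→TankA→Out: bottleneck 2, flow now 11.
Augment Res→J3→P2→Out: bottleneck 5, flow now 16.
No augmenting path remains; maximum flow = 16.
By max-flow min-cut, the minimum cut capacity equals the max flow.
In the residual graph, reachable from Res: {Res, TankB}.
Min-cut edges: Res→J3 (5), Res→P2 (4), Res→TankA (2), Res→Out (5); capacity 5 + 4 + 2 + 5 = 16.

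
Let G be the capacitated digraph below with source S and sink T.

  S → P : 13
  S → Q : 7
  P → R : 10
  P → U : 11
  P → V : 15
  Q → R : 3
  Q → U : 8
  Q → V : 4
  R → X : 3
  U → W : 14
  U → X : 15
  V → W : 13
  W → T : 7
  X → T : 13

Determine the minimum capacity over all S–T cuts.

20

Augment S→P→R→X→T: bottleneck 3, flow now 3.
Augment S→P→U→W→T: bottleneck 7, flow now 10.
Augment S→P→U→X→T: bottleneck 3, flow now 13.
Augment S→Q→U→X→T: bottleneck 7, flow now 20.
No augmenting path remains; maximum flow = 20.
By max-flow min-cut, the minimum cut capacity equals the max flow.
In the residual graph, reachable from S: {S}.
Min-cut edges: S→P (13), S→Q (7); capacity 13 + 7 = 20.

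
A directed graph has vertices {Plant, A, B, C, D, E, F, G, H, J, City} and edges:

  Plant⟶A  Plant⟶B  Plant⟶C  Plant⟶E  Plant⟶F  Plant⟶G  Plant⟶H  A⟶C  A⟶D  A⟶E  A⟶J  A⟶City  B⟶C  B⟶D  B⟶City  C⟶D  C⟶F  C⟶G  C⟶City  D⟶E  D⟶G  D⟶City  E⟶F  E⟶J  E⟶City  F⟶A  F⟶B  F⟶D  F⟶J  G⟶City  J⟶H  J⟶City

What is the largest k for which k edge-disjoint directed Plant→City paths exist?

6

Assign every edge capacity 1; by Menger, the answer equals the max flow.
Path Plant→A→City (+1); total 1.
Path Plant→B→City (+1); total 2.
Path Plant→C→City (+1); total 3.
Path Plant→E→City (+1); total 4.
Path Plant→G→City (+1); total 5.
Path Plant→F→D→City (+1); total 6.
No residual Plant→City path; max flow = 6.
Certifying cut of size 6: {Plant→A, Plant→B, Plant→C, Plant→E, Plant→F, Plant→G}.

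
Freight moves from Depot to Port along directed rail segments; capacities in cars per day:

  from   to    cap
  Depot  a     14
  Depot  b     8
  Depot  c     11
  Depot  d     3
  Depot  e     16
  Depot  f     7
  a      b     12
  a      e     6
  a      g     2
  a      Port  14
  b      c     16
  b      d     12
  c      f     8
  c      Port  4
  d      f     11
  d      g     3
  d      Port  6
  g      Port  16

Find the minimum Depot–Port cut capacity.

27

Augment Depot→a→Port: bottleneck 14, flow now 14.
Augment Depot→c→Port: bottleneck 4, flow now 18.
Augment Depot→d→Port: bottleneck 3, flow now 21.
Augment Depot→b→d→Port: bottleneck 3, flow now 24.
Augment Depot→b→d→g→Port: bottleneck 3, flow now 27.
No augmenting path remains; maximum flow = 27.
By max-flow min-cut, the minimum cut capacity equals the max flow.
In the residual graph, reachable from Depot: {Depot, b, c, d, e, f}.
Min-cut edges: Depot→a (14), c→Port (4), d→g (3), d→Port (6); capacity 14 + 4 + 3 + 6 = 27.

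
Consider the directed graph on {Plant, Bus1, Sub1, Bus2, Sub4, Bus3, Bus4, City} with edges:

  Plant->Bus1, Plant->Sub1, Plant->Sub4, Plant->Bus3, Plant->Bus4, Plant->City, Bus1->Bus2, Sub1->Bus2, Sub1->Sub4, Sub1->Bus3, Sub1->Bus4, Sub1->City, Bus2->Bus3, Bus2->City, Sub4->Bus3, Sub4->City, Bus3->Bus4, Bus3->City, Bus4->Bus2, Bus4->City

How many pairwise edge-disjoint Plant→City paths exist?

6

Assign every edge capacity 1; by Menger, the answer equals the max flow.
Path Plant→City (+1); total 1.
Path Plant→Sub1→City (+1); total 2.
Path Plant→Sub4→City (+1); total 3.
Path Plant→Bus3→City (+1); total 4.
Path Plant→Bus4→City (+1); total 5.
Path Plant→Bus1→Bus2→City (+1); total 6.
No residual Plant→City path; max flow = 6.
Certifying cut of size 6: {Plant→Bus1, Plant→Bus3, Plant→Bus4, Plant→City, Plant→Sub1, Plant→Sub4}.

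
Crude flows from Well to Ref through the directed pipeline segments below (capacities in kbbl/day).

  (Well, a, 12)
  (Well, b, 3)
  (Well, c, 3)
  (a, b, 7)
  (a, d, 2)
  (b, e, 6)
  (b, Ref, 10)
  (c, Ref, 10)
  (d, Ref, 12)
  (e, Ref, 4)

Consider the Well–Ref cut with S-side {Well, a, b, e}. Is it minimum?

Given cut capacity: 3 + 2 + 10 + 4 = 19.
Augment Well→b→Ref: bottleneck 3, flow now 3.
Augment Well→c→Ref: bottleneck 3, flow now 6.
Augment Well→a→b→Ref: bottleneck 7, flow now 13.
Augment Well→a→d→Ref: bottleneck 2, flow now 15.
No augmenting path remains; maximum flow = 15.
In the residual graph, reachable from Well: {Well, a}.
Min-cut edges: Well→b (3), Well→c (3), a→b (7), a→d (2); capacity 3 + 3 + 7 + 2 = 15.
Cut capacity 19 exceeds the max flow 15, so it is not minimum.

No — its capacity is 19, but the minimum cut has capacity 15.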